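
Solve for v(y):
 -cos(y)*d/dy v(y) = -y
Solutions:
 v(y) = C1 + Integral(y/cos(y), y)


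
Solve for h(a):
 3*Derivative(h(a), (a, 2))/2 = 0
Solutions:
 h(a) = C1 + C2*a


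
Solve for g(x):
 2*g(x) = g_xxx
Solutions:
 g(x) = C3*exp(2^(1/3)*x) + (C1*sin(2^(1/3)*sqrt(3)*x/2) + C2*cos(2^(1/3)*sqrt(3)*x/2))*exp(-2^(1/3)*x/2)


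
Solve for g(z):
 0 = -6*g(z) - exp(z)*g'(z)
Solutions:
 g(z) = C1*exp(6*exp(-z))


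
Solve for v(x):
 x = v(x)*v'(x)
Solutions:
 v(x) = -sqrt(C1 + x^2)
 v(x) = sqrt(C1 + x^2)


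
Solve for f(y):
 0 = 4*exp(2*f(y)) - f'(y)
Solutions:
 f(y) = log(-sqrt(-1/(C1 + 4*y))) - log(2)/2
 f(y) = log(-1/(C1 + 4*y))/2 - log(2)/2


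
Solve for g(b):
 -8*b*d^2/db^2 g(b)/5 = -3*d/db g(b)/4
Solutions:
 g(b) = C1 + C2*b^(47/32)


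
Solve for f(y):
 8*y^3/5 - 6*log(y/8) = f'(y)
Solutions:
 f(y) = C1 + 2*y^4/5 - 6*y*log(y) + 6*y + y*log(262144)


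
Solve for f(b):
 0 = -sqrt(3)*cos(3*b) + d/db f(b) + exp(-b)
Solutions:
 f(b) = C1 + sqrt(3)*sin(3*b)/3 + exp(-b)


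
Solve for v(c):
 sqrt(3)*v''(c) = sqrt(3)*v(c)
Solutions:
 v(c) = C1*exp(-c) + C2*exp(c)


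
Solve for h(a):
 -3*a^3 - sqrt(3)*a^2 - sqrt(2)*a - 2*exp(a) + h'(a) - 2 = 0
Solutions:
 h(a) = C1 + 3*a^4/4 + sqrt(3)*a^3/3 + sqrt(2)*a^2/2 + 2*a + 2*exp(a)


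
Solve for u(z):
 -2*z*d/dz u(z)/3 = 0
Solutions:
 u(z) = C1


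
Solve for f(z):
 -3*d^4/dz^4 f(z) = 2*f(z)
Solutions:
 f(z) = (C1*sin(6^(3/4)*z/6) + C2*cos(6^(3/4)*z/6))*exp(-6^(3/4)*z/6) + (C3*sin(6^(3/4)*z/6) + C4*cos(6^(3/4)*z/6))*exp(6^(3/4)*z/6)


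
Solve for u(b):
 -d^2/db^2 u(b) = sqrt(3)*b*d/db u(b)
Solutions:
 u(b) = C1 + C2*erf(sqrt(2)*3^(1/4)*b/2)


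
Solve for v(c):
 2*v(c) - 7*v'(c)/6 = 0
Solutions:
 v(c) = C1*exp(12*c/7)


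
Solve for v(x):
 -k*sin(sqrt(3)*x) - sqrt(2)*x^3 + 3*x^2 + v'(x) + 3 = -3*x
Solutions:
 v(x) = C1 - sqrt(3)*k*cos(sqrt(3)*x)/3 + sqrt(2)*x^4/4 - x^3 - 3*x^2/2 - 3*x


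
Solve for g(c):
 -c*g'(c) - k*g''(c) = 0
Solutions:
 g(c) = C1 + C2*sqrt(k)*erf(sqrt(2)*c*sqrt(1/k)/2)


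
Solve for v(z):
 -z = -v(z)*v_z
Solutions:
 v(z) = -sqrt(C1 + z^2)
 v(z) = sqrt(C1 + z^2)


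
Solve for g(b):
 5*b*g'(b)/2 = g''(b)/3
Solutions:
 g(b) = C1 + C2*erfi(sqrt(15)*b/2)


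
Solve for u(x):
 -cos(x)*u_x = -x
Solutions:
 u(x) = C1 + Integral(x/cos(x), x)


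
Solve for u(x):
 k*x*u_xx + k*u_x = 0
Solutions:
 u(x) = C1 + C2*log(x)


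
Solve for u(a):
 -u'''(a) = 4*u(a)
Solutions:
 u(a) = C3*exp(-2^(2/3)*a) + (C1*sin(2^(2/3)*sqrt(3)*a/2) + C2*cos(2^(2/3)*sqrt(3)*a/2))*exp(2^(2/3)*a/2)


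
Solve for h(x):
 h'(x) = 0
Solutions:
 h(x) = C1


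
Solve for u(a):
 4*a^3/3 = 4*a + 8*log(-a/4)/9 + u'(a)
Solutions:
 u(a) = C1 + a^4/3 - 2*a^2 - 8*a*log(-a)/9 + 8*a*(1 + 2*log(2))/9


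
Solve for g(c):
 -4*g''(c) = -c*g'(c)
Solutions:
 g(c) = C1 + C2*erfi(sqrt(2)*c/4)


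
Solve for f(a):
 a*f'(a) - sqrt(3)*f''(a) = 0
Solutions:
 f(a) = C1 + C2*erfi(sqrt(2)*3^(3/4)*a/6)


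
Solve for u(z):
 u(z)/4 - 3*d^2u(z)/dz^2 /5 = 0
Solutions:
 u(z) = C1*exp(-sqrt(15)*z/6) + C2*exp(sqrt(15)*z/6)


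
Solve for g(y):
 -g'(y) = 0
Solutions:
 g(y) = C1


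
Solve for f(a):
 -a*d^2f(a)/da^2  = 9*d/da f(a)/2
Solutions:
 f(a) = C1 + C2/a^(7/2)


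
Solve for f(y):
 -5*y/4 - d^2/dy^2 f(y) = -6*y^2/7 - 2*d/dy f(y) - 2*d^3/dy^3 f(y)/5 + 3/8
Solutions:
 f(y) = C1 - y^3/7 + 11*y^2/112 + 16*y/35 + (C2*sin(sqrt(55)*y/4) + C3*cos(sqrt(55)*y/4))*exp(5*y/4)


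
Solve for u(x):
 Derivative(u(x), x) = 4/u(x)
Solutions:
 u(x) = -sqrt(C1 + 8*x)
 u(x) = sqrt(C1 + 8*x)


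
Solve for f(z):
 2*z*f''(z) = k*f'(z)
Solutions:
 f(z) = C1 + z^(re(k)/2 + 1)*(C2*sin(log(z)*Abs(im(k))/2) + C3*cos(log(z)*im(k)/2))


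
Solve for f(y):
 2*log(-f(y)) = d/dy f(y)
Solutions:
 -li(-f(y)) = C1 + 2*y


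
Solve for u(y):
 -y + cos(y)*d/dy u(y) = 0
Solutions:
 u(y) = C1 + Integral(y/cos(y), y)


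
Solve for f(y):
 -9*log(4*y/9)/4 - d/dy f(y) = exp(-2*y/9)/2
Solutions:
 f(y) = C1 - 9*y*log(y)/4 + 9*y*(-2*log(2) + 1 + 2*log(3))/4 + 9*exp(-2*y/9)/4


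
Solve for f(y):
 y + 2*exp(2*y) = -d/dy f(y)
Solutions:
 f(y) = C1 - y^2/2 - exp(2*y)


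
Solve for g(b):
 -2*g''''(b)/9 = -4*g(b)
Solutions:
 g(b) = C1*exp(-2^(1/4)*sqrt(3)*b) + C2*exp(2^(1/4)*sqrt(3)*b) + C3*sin(2^(1/4)*sqrt(3)*b) + C4*cos(2^(1/4)*sqrt(3)*b)


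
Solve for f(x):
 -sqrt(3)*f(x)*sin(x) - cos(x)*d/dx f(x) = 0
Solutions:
 f(x) = C1*cos(x)^(sqrt(3))


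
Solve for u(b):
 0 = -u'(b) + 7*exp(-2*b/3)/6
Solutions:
 u(b) = C1 - 7*exp(-2*b/3)/4


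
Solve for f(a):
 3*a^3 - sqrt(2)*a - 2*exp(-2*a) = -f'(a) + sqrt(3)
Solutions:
 f(a) = C1 - 3*a^4/4 + sqrt(2)*a^2/2 + sqrt(3)*a - exp(-2*a)


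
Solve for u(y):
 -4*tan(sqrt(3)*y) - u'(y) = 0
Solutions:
 u(y) = C1 + 4*sqrt(3)*log(cos(sqrt(3)*y))/3


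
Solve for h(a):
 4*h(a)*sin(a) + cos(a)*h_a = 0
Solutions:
 h(a) = C1*cos(a)^4


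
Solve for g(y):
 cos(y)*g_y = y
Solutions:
 g(y) = C1 + Integral(y/cos(y), y)


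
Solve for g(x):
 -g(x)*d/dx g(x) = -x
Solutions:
 g(x) = -sqrt(C1 + x^2)
 g(x) = sqrt(C1 + x^2)


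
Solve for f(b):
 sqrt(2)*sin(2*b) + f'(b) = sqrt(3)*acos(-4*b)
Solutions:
 f(b) = C1 + sqrt(3)*(b*acos(-4*b) + sqrt(1 - 16*b^2)/4) + sqrt(2)*cos(2*b)/2


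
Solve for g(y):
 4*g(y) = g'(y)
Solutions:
 g(y) = C1*exp(4*y)


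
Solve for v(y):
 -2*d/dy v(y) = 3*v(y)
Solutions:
 v(y) = C1*exp(-3*y/2)


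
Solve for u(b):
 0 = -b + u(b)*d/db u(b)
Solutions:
 u(b) = -sqrt(C1 + b^2)
 u(b) = sqrt(C1 + b^2)


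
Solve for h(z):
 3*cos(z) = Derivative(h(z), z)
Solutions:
 h(z) = C1 + 3*sin(z)


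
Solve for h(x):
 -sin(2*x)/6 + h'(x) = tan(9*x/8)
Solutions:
 h(x) = C1 - 8*log(cos(9*x/8))/9 - cos(2*x)/12


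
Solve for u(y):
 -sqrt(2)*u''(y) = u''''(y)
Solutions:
 u(y) = C1 + C2*y + C3*sin(2^(1/4)*y) + C4*cos(2^(1/4)*y)


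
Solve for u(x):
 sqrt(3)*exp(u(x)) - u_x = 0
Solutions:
 u(x) = log(-1/(C1 + sqrt(3)*x))


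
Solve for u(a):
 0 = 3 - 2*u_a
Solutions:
 u(a) = C1 + 3*a/2


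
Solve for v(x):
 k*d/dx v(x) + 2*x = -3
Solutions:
 v(x) = C1 - x^2/k - 3*x/k


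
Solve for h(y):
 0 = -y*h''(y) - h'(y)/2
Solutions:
 h(y) = C1 + C2*sqrt(y)


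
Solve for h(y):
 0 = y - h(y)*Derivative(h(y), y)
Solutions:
 h(y) = -sqrt(C1 + y^2)
 h(y) = sqrt(C1 + y^2)


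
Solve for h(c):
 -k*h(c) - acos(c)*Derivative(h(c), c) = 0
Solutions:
 h(c) = C1*exp(-k*Integral(1/acos(c), c))


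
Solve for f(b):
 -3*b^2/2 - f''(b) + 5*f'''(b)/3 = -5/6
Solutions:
 f(b) = C1 + C2*b + C3*exp(3*b/5) - b^4/8 - 5*b^3/6 - 15*b^2/4


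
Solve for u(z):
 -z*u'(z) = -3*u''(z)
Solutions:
 u(z) = C1 + C2*erfi(sqrt(6)*z/6)


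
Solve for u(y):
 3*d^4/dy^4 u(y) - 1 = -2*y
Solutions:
 u(y) = C1 + C2*y + C3*y^2 + C4*y^3 - y^5/180 + y^4/72


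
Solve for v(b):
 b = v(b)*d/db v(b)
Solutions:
 v(b) = -sqrt(C1 + b^2)
 v(b) = sqrt(C1 + b^2)


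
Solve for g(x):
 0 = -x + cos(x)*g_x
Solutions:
 g(x) = C1 + Integral(x/cos(x), x)


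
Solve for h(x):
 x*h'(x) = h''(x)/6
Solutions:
 h(x) = C1 + C2*erfi(sqrt(3)*x)


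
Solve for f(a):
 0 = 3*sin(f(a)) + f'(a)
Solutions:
 f(a) = -acos((-C1 - exp(6*a))/(C1 - exp(6*a))) + 2*pi
 f(a) = acos((-C1 - exp(6*a))/(C1 - exp(6*a)))


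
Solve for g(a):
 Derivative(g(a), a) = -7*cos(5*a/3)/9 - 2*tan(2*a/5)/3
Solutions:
 g(a) = C1 + 5*log(cos(2*a/5))/3 - 7*sin(5*a/3)/15


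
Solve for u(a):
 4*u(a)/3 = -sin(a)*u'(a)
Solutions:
 u(a) = C1*(cos(a) + 1)^(2/3)/(cos(a) - 1)^(2/3)


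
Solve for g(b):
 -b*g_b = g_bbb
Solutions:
 g(b) = C1 + Integral(C2*airyai(-b) + C3*airybi(-b), b)


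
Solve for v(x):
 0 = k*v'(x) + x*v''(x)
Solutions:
 v(x) = C1 + x^(1 - re(k))*(C2*sin(log(x)*Abs(im(k))) + C3*cos(log(x)*im(k)))


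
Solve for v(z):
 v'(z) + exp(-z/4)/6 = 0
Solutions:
 v(z) = C1 + 2*exp(-z/4)/3


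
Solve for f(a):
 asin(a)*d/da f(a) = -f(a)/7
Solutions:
 f(a) = C1*exp(-Integral(1/asin(a), a)/7)


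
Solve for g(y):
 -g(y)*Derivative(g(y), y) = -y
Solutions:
 g(y) = -sqrt(C1 + y^2)
 g(y) = sqrt(C1 + y^2)


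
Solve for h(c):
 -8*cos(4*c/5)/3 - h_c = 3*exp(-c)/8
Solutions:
 h(c) = C1 - 10*sin(4*c/5)/3 + 3*exp(-c)/8


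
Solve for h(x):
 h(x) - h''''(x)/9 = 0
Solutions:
 h(x) = C1*exp(-sqrt(3)*x) + C2*exp(sqrt(3)*x) + C3*sin(sqrt(3)*x) + C4*cos(sqrt(3)*x)


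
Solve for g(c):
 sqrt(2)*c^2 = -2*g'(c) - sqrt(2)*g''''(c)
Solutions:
 g(c) = C1 + C4*exp(-2^(1/6)*c) - sqrt(2)*c^3/6 + (C2*sin(2^(1/6)*sqrt(3)*c/2) + C3*cos(2^(1/6)*sqrt(3)*c/2))*exp(2^(1/6)*c/2)


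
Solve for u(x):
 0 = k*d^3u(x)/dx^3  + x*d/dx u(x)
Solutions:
 u(x) = C1 + Integral(C2*airyai(x*(-1/k)^(1/3)) + C3*airybi(x*(-1/k)^(1/3)), x)


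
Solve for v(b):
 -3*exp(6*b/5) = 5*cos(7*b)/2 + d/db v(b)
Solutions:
 v(b) = C1 - 5*exp(6*b/5)/2 - 5*sin(7*b)/14


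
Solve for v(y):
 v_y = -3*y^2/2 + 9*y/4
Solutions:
 v(y) = C1 - y^3/2 + 9*y^2/8


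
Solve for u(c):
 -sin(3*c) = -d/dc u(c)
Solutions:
 u(c) = C1 - cos(3*c)/3


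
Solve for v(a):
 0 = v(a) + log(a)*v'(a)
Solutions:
 v(a) = C1*exp(-li(a))


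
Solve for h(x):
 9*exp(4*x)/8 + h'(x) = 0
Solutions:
 h(x) = C1 - 9*exp(4*x)/32


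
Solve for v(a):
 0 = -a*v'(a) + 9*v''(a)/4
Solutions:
 v(a) = C1 + C2*erfi(sqrt(2)*a/3)


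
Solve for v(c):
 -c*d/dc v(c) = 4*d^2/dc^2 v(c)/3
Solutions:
 v(c) = C1 + C2*erf(sqrt(6)*c/4)


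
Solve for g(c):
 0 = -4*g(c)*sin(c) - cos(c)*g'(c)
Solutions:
 g(c) = C1*cos(c)^4


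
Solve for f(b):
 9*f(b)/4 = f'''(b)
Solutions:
 f(b) = C3*exp(2^(1/3)*3^(2/3)*b/2) + (C1*sin(3*2^(1/3)*3^(1/6)*b/4) + C2*cos(3*2^(1/3)*3^(1/6)*b/4))*exp(-2^(1/3)*3^(2/3)*b/4)


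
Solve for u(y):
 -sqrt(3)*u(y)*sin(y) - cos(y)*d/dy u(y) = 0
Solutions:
 u(y) = C1*cos(y)^(sqrt(3))


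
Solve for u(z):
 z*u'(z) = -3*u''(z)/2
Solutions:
 u(z) = C1 + C2*erf(sqrt(3)*z/3)


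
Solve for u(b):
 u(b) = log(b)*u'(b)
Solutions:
 u(b) = C1*exp(li(b))


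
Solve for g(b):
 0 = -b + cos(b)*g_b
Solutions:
 g(b) = C1 + Integral(b/cos(b), b)


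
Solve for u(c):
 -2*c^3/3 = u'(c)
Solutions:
 u(c) = C1 - c^4/6


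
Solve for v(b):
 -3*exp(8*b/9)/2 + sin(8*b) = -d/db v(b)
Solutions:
 v(b) = C1 + 27*exp(8*b/9)/16 + cos(8*b)/8


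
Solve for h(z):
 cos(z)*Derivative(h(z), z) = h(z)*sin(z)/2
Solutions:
 h(z) = C1/sqrt(cos(z))


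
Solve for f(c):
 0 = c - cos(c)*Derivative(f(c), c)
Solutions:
 f(c) = C1 + Integral(c/cos(c), c)


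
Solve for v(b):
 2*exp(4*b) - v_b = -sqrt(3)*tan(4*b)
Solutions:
 v(b) = C1 + exp(4*b)/2 - sqrt(3)*log(cos(4*b))/4


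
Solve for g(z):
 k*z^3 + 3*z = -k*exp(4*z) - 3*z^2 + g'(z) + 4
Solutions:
 g(z) = C1 + k*z^4/4 + k*exp(4*z)/4 + z^3 + 3*z^2/2 - 4*z


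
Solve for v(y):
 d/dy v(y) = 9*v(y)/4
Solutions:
 v(y) = C1*exp(9*y/4)


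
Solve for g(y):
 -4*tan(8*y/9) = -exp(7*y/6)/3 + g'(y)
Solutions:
 g(y) = C1 + 2*exp(7*y/6)/7 + 9*log(cos(8*y/9))/2


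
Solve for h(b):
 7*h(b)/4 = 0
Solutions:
 h(b) = 0


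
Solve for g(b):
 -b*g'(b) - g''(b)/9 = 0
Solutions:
 g(b) = C1 + C2*erf(3*sqrt(2)*b/2)


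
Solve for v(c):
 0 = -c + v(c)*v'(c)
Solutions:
 v(c) = -sqrt(C1 + c^2)
 v(c) = sqrt(C1 + c^2)


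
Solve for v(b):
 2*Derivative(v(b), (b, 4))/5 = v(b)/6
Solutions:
 v(b) = C1*exp(-sqrt(2)*3^(3/4)*5^(1/4)*b/6) + C2*exp(sqrt(2)*3^(3/4)*5^(1/4)*b/6) + C3*sin(sqrt(2)*3^(3/4)*5^(1/4)*b/6) + C4*cos(sqrt(2)*3^(3/4)*5^(1/4)*b/6)


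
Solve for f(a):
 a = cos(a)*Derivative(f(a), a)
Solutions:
 f(a) = C1 + Integral(a/cos(a), a)


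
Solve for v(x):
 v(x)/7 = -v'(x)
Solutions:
 v(x) = C1*exp(-x/7)


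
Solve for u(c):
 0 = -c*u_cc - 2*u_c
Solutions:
 u(c) = C1 + C2/c


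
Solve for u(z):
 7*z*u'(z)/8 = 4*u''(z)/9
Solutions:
 u(z) = C1 + C2*erfi(3*sqrt(7)*z/8)


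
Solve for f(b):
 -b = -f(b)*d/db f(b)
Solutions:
 f(b) = -sqrt(C1 + b^2)
 f(b) = sqrt(C1 + b^2)


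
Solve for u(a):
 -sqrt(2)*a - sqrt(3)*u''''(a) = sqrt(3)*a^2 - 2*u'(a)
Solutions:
 u(a) = C1 + C4*exp(2^(1/3)*3^(5/6)*a/3) + sqrt(3)*a^3/6 + sqrt(2)*a^2/4 + (C2*sin(6^(1/3)*a/2) + C3*cos(6^(1/3)*a/2))*exp(-2^(1/3)*3^(5/6)*a/6)


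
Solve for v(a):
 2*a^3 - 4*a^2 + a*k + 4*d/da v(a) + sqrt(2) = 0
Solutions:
 v(a) = C1 - a^4/8 + a^3/3 - a^2*k/8 - sqrt(2)*a/4


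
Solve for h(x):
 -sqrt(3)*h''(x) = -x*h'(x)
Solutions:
 h(x) = C1 + C2*erfi(sqrt(2)*3^(3/4)*x/6)


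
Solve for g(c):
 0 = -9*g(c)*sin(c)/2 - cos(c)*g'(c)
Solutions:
 g(c) = C1*cos(c)^(9/2)


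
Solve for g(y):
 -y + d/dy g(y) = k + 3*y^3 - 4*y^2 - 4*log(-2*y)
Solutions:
 g(y) = C1 + 3*y^4/4 - 4*y^3/3 + y^2/2 + y*(k - 4*log(2) + 4) - 4*y*log(-y)


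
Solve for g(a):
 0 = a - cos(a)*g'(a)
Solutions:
 g(a) = C1 + Integral(a/cos(a), a)


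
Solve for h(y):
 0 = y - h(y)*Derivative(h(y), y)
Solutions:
 h(y) = -sqrt(C1 + y^2)
 h(y) = sqrt(C1 + y^2)


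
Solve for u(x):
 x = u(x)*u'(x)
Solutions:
 u(x) = -sqrt(C1 + x^2)
 u(x) = sqrt(C1 + x^2)


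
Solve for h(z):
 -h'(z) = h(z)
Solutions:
 h(z) = C1*exp(-z)


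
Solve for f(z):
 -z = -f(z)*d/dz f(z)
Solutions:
 f(z) = -sqrt(C1 + z^2)
 f(z) = sqrt(C1 + z^2)


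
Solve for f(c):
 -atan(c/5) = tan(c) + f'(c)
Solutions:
 f(c) = C1 - c*atan(c/5) + 5*log(c^2 + 25)/2 + log(cos(c))


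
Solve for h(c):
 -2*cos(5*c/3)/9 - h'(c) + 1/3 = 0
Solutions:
 h(c) = C1 + c/3 - 2*sin(5*c/3)/15


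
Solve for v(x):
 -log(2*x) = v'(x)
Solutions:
 v(x) = C1 - x*log(x) - x*log(2) + x


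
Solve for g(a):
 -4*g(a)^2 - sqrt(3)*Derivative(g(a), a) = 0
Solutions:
 g(a) = 3/(C1 + 4*sqrt(3)*a)


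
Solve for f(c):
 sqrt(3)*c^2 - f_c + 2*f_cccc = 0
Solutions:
 f(c) = C1 + C4*exp(2^(2/3)*c/2) + sqrt(3)*c^3/3 + (C2*sin(2^(2/3)*sqrt(3)*c/4) + C3*cos(2^(2/3)*sqrt(3)*c/4))*exp(-2^(2/3)*c/4)


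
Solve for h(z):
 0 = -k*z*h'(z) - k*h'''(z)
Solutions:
 h(z) = C1 + Integral(C2*airyai(-z) + C3*airybi(-z), z)


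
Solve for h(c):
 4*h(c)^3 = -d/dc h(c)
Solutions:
 h(c) = -sqrt(2)*sqrt(-1/(C1 - 4*c))/2
 h(c) = sqrt(2)*sqrt(-1/(C1 - 4*c))/2


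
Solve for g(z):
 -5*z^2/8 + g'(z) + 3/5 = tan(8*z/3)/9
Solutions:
 g(z) = C1 + 5*z^3/24 - 3*z/5 - log(cos(8*z/3))/24


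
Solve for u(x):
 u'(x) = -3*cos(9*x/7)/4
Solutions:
 u(x) = C1 - 7*sin(9*x/7)/12


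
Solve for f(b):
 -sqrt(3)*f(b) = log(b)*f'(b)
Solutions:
 f(b) = C1*exp(-sqrt(3)*li(b))


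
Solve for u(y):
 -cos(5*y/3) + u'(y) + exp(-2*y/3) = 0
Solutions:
 u(y) = C1 + 3*sin(5*y/3)/5 + 3*exp(-2*y/3)/2


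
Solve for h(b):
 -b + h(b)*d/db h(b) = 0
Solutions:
 h(b) = -sqrt(C1 + b^2)
 h(b) = sqrt(C1 + b^2)


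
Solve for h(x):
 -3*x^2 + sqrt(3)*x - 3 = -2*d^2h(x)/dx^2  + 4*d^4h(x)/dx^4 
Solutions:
 h(x) = C1 + C2*x + C3*exp(-sqrt(2)*x/2) + C4*exp(sqrt(2)*x/2) + x^4/8 - sqrt(3)*x^3/12 + 15*x^2/4


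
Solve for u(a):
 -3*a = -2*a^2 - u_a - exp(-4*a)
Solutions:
 u(a) = C1 - 2*a^3/3 + 3*a^2/2 + exp(-4*a)/4


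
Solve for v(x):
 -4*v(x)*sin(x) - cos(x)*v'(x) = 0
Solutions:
 v(x) = C1*cos(x)^4


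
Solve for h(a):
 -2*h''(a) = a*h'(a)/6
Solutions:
 h(a) = C1 + C2*erf(sqrt(6)*a/12)


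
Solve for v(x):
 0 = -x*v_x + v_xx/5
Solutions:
 v(x) = C1 + C2*erfi(sqrt(10)*x/2)


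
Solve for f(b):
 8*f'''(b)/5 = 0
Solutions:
 f(b) = C1 + C2*b + C3*b^2


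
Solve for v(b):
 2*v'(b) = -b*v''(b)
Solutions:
 v(b) = C1 + C2/b


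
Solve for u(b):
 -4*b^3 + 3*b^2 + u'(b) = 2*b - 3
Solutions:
 u(b) = C1 + b^4 - b^3 + b^2 - 3*b


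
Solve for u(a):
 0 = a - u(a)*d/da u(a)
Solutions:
 u(a) = -sqrt(C1 + a^2)
 u(a) = sqrt(C1 + a^2)


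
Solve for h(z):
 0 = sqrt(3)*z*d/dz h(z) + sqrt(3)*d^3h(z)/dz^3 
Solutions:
 h(z) = C1 + Integral(C2*airyai(-z) + C3*airybi(-z), z)


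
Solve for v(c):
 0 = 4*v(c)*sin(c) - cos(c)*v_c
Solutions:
 v(c) = C1/cos(c)^4


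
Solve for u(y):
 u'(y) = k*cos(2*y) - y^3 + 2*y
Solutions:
 u(y) = C1 + k*sin(2*y)/2 - y^4/4 + y^2


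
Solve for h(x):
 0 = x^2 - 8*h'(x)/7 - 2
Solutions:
 h(x) = C1 + 7*x^3/24 - 7*x/4


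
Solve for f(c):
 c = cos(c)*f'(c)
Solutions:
 f(c) = C1 + Integral(c/cos(c), c)


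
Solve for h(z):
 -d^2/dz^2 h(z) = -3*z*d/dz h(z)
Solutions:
 h(z) = C1 + C2*erfi(sqrt(6)*z/2)


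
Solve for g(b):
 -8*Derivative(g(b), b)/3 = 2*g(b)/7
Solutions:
 g(b) = C1*exp(-3*b/28)


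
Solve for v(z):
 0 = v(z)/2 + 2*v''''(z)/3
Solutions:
 v(z) = (C1*sin(3^(1/4)*z/2) + C2*cos(3^(1/4)*z/2))*exp(-3^(1/4)*z/2) + (C3*sin(3^(1/4)*z/2) + C4*cos(3^(1/4)*z/2))*exp(3^(1/4)*z/2)


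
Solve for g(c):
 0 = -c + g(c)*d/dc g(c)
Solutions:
 g(c) = -sqrt(C1 + c^2)
 g(c) = sqrt(C1 + c^2)


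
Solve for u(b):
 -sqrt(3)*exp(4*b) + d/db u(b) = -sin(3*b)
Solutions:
 u(b) = C1 + sqrt(3)*exp(4*b)/4 + cos(3*b)/3


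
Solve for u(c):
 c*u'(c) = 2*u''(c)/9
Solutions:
 u(c) = C1 + C2*erfi(3*c/2)


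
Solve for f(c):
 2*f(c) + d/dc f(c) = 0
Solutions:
 f(c) = C1*exp(-2*c)


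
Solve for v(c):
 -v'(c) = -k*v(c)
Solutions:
 v(c) = C1*exp(c*k)


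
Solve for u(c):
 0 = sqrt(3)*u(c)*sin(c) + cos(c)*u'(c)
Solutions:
 u(c) = C1*cos(c)^(sqrt(3))


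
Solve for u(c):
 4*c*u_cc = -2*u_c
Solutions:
 u(c) = C1 + C2*sqrt(c)


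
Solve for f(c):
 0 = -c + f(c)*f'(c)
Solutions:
 f(c) = -sqrt(C1 + c^2)
 f(c) = sqrt(C1 + c^2)


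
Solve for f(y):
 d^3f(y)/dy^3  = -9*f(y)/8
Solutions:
 f(y) = C3*exp(-3^(2/3)*y/2) + (C1*sin(3*3^(1/6)*y/4) + C2*cos(3*3^(1/6)*y/4))*exp(3^(2/3)*y/4)


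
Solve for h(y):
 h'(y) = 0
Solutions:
 h(y) = C1


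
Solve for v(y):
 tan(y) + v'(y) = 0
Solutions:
 v(y) = C1 + log(cos(y))


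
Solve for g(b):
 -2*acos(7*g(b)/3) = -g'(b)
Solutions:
 Integral(1/acos(7*_y/3), (_y, g(b))) = C1 + 2*b


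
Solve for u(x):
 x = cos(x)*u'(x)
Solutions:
 u(x) = C1 + Integral(x/cos(x), x)


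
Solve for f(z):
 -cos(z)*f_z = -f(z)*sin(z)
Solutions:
 f(z) = C1/cos(z)


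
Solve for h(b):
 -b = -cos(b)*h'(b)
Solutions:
 h(b) = C1 + Integral(b/cos(b), b)


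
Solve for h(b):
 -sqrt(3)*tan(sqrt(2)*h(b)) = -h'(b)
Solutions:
 h(b) = sqrt(2)*(pi - asin(C1*exp(sqrt(6)*b)))/2
 h(b) = sqrt(2)*asin(C1*exp(sqrt(6)*b))/2


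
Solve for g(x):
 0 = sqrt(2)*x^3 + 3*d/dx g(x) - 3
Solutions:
 g(x) = C1 - sqrt(2)*x^4/12 + x


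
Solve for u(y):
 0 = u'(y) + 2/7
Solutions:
 u(y) = C1 - 2*y/7


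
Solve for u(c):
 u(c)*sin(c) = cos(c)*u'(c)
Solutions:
 u(c) = C1/cos(c)


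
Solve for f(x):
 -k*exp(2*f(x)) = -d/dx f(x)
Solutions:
 f(x) = log(-sqrt(-1/(C1 + k*x))) - log(2)/2
 f(x) = log(-1/(C1 + k*x))/2 - log(2)/2


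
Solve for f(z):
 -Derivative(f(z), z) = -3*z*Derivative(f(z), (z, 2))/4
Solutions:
 f(z) = C1 + C2*z^(7/3)


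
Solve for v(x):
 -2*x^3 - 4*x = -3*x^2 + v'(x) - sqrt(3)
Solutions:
 v(x) = C1 - x^4/2 + x^3 - 2*x^2 + sqrt(3)*x


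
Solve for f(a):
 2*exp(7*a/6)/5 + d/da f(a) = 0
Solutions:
 f(a) = C1 - 12*exp(7*a/6)/35


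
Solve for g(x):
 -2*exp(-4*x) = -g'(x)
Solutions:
 g(x) = C1 - exp(-4*x)/2


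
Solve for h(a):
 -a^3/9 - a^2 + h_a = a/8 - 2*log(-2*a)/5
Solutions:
 h(a) = C1 + a^4/36 + a^3/3 + a^2/16 - 2*a*log(-a)/5 + 2*a*(1 - log(2))/5


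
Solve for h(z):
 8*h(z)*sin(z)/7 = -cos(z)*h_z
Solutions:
 h(z) = C1*cos(z)^(8/7)


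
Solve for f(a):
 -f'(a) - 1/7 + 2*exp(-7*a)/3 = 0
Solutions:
 f(a) = C1 - a/7 - 2*exp(-7*a)/21


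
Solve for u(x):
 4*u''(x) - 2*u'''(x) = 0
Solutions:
 u(x) = C1 + C2*x + C3*exp(2*x)


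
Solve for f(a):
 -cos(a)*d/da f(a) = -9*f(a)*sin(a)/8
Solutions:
 f(a) = C1/cos(a)^(9/8)


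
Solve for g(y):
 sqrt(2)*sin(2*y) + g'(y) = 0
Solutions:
 g(y) = C1 + sqrt(2)*cos(2*y)/2


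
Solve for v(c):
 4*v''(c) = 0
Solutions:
 v(c) = C1 + C2*c


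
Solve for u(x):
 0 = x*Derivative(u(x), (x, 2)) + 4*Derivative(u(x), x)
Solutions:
 u(x) = C1 + C2/x^3


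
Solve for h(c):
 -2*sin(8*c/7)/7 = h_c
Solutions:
 h(c) = C1 + cos(8*c/7)/4


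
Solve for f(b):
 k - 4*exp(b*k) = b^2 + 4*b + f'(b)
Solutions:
 f(b) = C1 - b^3/3 - 2*b^2 + b*k - 4*exp(b*k)/k


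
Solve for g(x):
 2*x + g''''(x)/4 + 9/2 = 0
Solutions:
 g(x) = C1 + C2*x + C3*x^2 + C4*x^3 - x^5/15 - 3*x^4/4


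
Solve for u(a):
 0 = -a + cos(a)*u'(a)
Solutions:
 u(a) = C1 + Integral(a/cos(a), a)


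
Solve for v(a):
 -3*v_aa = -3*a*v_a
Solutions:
 v(a) = C1 + C2*erfi(sqrt(2)*a/2)


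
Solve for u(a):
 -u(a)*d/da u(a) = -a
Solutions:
 u(a) = -sqrt(C1 + a^2)
 u(a) = sqrt(C1 + a^2)


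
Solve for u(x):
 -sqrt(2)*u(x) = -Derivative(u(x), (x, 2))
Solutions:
 u(x) = C1*exp(-2^(1/4)*x) + C2*exp(2^(1/4)*x)


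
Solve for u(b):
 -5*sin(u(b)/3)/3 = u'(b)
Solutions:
 5*b/3 + 3*log(cos(u(b)/3) - 1)/2 - 3*log(cos(u(b)/3) + 1)/2 = C1


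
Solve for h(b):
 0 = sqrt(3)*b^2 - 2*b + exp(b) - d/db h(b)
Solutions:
 h(b) = C1 + sqrt(3)*b^3/3 - b^2 + exp(b)


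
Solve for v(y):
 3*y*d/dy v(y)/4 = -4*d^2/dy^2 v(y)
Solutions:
 v(y) = C1 + C2*erf(sqrt(6)*y/8)


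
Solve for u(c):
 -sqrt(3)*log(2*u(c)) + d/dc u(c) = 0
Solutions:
 -sqrt(3)*Integral(1/(log(_y) + log(2)), (_y, u(c)))/3 = C1 - c


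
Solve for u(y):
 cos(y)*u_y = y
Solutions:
 u(y) = C1 + Integral(y/cos(y), y)


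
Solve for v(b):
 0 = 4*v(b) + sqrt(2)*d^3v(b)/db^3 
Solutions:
 v(b) = C3*exp(-sqrt(2)*b) + (C1*sin(sqrt(6)*b/2) + C2*cos(sqrt(6)*b/2))*exp(sqrt(2)*b/2)


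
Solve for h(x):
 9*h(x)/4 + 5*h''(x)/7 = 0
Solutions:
 h(x) = C1*sin(3*sqrt(35)*x/10) + C2*cos(3*sqrt(35)*x/10)


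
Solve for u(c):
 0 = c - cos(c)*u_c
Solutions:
 u(c) = C1 + Integral(c/cos(c), c)


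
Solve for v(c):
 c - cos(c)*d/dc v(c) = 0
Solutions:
 v(c) = C1 + Integral(c/cos(c), c)


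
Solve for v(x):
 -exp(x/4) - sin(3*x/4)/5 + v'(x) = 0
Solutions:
 v(x) = C1 + 4*exp(x/4) - 4*cos(3*x/4)/15


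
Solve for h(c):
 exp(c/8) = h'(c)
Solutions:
 h(c) = C1 + 8*exp(c/8)


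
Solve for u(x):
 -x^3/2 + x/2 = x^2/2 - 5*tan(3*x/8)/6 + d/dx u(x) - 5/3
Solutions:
 u(x) = C1 - x^4/8 - x^3/6 + x^2/4 + 5*x/3 - 20*log(cos(3*x/8))/9


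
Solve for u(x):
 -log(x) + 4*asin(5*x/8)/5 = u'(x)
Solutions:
 u(x) = C1 - x*log(x) + 4*x*asin(5*x/8)/5 + x + 4*sqrt(64 - 25*x^2)/25


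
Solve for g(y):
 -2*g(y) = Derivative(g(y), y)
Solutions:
 g(y) = C1*exp(-2*y)


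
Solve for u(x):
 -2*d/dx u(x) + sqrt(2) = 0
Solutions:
 u(x) = C1 + sqrt(2)*x/2


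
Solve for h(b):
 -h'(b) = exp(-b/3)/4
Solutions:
 h(b) = C1 + 3*exp(-b/3)/4


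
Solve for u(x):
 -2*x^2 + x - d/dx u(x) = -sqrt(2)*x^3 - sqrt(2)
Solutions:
 u(x) = C1 + sqrt(2)*x^4/4 - 2*x^3/3 + x^2/2 + sqrt(2)*x


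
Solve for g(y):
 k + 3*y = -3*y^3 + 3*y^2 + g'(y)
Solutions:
 g(y) = C1 + k*y + 3*y^4/4 - y^3 + 3*y^2/2


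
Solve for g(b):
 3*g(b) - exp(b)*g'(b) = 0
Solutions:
 g(b) = C1*exp(-3*exp(-b))


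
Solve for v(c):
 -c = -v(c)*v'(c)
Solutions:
 v(c) = -sqrt(C1 + c^2)
 v(c) = sqrt(C1 + c^2)


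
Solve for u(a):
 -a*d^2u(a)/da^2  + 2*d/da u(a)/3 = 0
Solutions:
 u(a) = C1 + C2*a^(5/3)


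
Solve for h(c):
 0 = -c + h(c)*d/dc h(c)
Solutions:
 h(c) = -sqrt(C1 + c^2)
 h(c) = sqrt(C1 + c^2)


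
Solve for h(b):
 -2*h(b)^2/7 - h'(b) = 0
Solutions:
 h(b) = 7/(C1 + 2*b)


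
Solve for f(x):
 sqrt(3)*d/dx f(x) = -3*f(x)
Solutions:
 f(x) = C1*exp(-sqrt(3)*x)


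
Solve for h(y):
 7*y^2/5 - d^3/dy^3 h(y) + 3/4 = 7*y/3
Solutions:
 h(y) = C1 + C2*y + C3*y^2 + 7*y^5/300 - 7*y^4/72 + y^3/8


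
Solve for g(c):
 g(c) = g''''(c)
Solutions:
 g(c) = C1*exp(-c) + C2*exp(c) + C3*sin(c) + C4*cos(c)


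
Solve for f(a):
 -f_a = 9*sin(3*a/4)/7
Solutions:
 f(a) = C1 + 12*cos(3*a/4)/7


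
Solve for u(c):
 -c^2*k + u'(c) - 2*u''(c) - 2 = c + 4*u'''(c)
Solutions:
 u(c) = C1 + C2*exp(c*(-1 + sqrt(5))/4) + C3*exp(-c*(1 + sqrt(5))/4) + c^3*k/3 + 2*c^2*k + c^2/2 + 16*c*k + 4*c


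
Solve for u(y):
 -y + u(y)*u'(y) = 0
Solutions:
 u(y) = -sqrt(C1 + y^2)
 u(y) = sqrt(C1 + y^2)


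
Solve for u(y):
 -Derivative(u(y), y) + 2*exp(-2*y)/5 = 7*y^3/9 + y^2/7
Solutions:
 u(y) = C1 - 7*y^4/36 - y^3/21 - exp(-2*y)/5


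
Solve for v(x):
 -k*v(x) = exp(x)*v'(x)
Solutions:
 v(x) = C1*exp(k*exp(-x))


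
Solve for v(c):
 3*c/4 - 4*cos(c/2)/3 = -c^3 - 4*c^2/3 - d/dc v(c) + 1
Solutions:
 v(c) = C1 - c^4/4 - 4*c^3/9 - 3*c^2/8 + c + 8*sin(c/2)/3


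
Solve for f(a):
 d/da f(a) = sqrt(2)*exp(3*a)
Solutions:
 f(a) = C1 + sqrt(2)*exp(3*a)/3


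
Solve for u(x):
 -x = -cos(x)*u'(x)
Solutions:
 u(x) = C1 + Integral(x/cos(x), x)


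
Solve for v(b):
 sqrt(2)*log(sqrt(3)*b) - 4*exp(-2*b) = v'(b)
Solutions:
 v(b) = C1 + sqrt(2)*b*log(b) + sqrt(2)*b*(-1 + log(3)/2) + 2*exp(-2*b)


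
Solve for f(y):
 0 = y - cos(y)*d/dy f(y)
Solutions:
 f(y) = C1 + Integral(y/cos(y), y)


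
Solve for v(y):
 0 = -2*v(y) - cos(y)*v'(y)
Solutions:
 v(y) = C1*(sin(y) - 1)/(sin(y) + 1)


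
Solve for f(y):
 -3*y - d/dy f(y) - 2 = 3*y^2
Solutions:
 f(y) = C1 - y^3 - 3*y^2/2 - 2*y


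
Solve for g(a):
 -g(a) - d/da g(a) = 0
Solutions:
 g(a) = C1*exp(-a)


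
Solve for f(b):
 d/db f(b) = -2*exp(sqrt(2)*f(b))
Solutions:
 f(b) = sqrt(2)*(2*log(1/(C1 + 2*b)) - log(2))/4


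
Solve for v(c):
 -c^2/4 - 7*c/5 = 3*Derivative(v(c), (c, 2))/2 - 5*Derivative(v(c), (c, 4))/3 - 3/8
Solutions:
 v(c) = C1 + C2*c + C3*exp(-3*sqrt(10)*c/10) + C4*exp(3*sqrt(10)*c/10) - c^4/72 - 7*c^3/45 - 13*c^2/216


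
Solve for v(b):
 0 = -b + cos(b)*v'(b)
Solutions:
 v(b) = C1 + Integral(b/cos(b), b)


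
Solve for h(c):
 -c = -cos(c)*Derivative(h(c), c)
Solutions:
 h(c) = C1 + Integral(c/cos(c), c)


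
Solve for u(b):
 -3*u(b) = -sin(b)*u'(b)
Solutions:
 u(b) = C1*(cos(b) - 1)^(3/2)/(cos(b) + 1)^(3/2)


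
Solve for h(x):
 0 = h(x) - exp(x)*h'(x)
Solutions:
 h(x) = C1*exp(-exp(-x))


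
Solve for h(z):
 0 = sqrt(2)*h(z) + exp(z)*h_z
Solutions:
 h(z) = C1*exp(sqrt(2)*exp(-z))


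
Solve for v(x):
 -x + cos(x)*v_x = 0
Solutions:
 v(x) = C1 + Integral(x/cos(x), x)


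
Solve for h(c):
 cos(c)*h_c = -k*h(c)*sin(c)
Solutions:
 h(c) = C1*exp(k*log(cos(c)))


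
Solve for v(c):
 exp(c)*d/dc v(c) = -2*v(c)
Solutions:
 v(c) = C1*exp(2*exp(-c))


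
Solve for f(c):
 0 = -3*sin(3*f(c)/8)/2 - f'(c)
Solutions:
 3*c/2 + 4*log(cos(3*f(c)/8) - 1)/3 - 4*log(cos(3*f(c)/8) + 1)/3 = C1


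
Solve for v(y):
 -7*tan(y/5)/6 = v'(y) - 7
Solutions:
 v(y) = C1 + 7*y + 35*log(cos(y/5))/6


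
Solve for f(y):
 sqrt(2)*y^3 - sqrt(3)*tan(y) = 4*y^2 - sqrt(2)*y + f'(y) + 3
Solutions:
 f(y) = C1 + sqrt(2)*y^4/4 - 4*y^3/3 + sqrt(2)*y^2/2 - 3*y + sqrt(3)*log(cos(y))


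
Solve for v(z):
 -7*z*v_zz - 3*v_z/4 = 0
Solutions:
 v(z) = C1 + C2*z^(25/28)


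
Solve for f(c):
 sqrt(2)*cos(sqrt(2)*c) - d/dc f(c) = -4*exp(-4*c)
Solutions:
 f(c) = C1 + sin(sqrt(2)*c) - exp(-4*c)


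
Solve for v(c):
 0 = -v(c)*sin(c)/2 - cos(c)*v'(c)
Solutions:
 v(c) = C1*sqrt(cos(c))


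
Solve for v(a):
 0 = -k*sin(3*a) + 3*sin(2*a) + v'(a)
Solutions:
 v(a) = C1 - k*cos(3*a)/3 + 3*cos(2*a)/2


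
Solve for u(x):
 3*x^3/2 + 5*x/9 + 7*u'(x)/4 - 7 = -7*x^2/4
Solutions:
 u(x) = C1 - 3*x^4/14 - x^3/3 - 10*x^2/63 + 4*x


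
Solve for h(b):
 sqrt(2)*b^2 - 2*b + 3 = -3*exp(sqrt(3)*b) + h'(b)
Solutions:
 h(b) = C1 + sqrt(2)*b^3/3 - b^2 + 3*b + sqrt(3)*exp(sqrt(3)*b)


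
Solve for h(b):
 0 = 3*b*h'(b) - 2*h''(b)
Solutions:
 h(b) = C1 + C2*erfi(sqrt(3)*b/2)


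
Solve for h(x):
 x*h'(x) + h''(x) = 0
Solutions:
 h(x) = C1 + C2*erf(sqrt(2)*x/2)


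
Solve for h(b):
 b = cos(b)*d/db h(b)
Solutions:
 h(b) = C1 + Integral(b/cos(b), b)


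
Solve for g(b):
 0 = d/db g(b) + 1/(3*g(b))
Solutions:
 g(b) = -sqrt(C1 - 6*b)/3
 g(b) = sqrt(C1 - 6*b)/3


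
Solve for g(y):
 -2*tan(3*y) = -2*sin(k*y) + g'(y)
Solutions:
 g(y) = C1 + 2*Piecewise((-cos(k*y)/k, Ne(k, 0)), (0, True)) + 2*log(cos(3*y))/3


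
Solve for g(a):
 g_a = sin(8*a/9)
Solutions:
 g(a) = C1 - 9*cos(8*a/9)/8


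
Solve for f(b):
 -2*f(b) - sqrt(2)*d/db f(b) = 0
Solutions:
 f(b) = C1*exp(-sqrt(2)*b)


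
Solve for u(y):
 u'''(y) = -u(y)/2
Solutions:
 u(y) = C3*exp(-2^(2/3)*y/2) + (C1*sin(2^(2/3)*sqrt(3)*y/4) + C2*cos(2^(2/3)*sqrt(3)*y/4))*exp(2^(2/3)*y/4)


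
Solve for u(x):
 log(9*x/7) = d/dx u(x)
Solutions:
 u(x) = C1 + x*log(x) - x + x*log(9/7)


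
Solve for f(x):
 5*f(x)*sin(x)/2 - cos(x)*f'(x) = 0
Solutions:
 f(x) = C1/cos(x)^(5/2)


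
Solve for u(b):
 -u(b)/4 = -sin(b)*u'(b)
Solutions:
 u(b) = C1*(cos(b) - 1)^(1/8)/(cos(b) + 1)^(1/8)


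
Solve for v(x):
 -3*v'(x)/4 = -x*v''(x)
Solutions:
 v(x) = C1 + C2*x^(7/4)


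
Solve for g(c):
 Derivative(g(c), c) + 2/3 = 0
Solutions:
 g(c) = C1 - 2*c/3


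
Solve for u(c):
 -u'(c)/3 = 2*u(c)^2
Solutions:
 u(c) = 1/(C1 + 6*c)


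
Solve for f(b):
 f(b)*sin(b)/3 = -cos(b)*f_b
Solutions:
 f(b) = C1*cos(b)^(1/3)


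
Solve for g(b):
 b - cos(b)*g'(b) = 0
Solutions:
 g(b) = C1 + Integral(b/cos(b), b)


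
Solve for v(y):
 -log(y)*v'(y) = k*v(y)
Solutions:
 v(y) = C1*exp(-k*li(y))


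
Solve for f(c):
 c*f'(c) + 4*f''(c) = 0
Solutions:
 f(c) = C1 + C2*erf(sqrt(2)*c/4)


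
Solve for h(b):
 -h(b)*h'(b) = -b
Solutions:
 h(b) = -sqrt(C1 + b^2)
 h(b) = sqrt(C1 + b^2)


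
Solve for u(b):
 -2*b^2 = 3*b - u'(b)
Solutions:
 u(b) = C1 + 2*b^3/3 + 3*b^2/2


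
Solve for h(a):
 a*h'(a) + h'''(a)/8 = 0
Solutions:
 h(a) = C1 + Integral(C2*airyai(-2*a) + C3*airybi(-2*a), a)


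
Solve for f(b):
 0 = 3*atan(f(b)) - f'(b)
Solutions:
 Integral(1/atan(_y), (_y, f(b))) = C1 + 3*b


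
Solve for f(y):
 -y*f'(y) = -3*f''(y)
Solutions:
 f(y) = C1 + C2*erfi(sqrt(6)*y/6)


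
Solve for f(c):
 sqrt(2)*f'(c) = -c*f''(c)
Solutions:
 f(c) = C1 + C2*c^(1 - sqrt(2))


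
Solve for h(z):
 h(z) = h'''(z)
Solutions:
 h(z) = C3*exp(z) + (C1*sin(sqrt(3)*z/2) + C2*cos(sqrt(3)*z/2))*exp(-z/2)


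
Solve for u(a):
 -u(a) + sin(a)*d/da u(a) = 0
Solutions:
 u(a) = C1*sqrt(cos(a) - 1)/sqrt(cos(a) + 1)


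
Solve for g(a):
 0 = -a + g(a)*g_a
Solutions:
 g(a) = -sqrt(C1 + a^2)
 g(a) = sqrt(C1 + a^2)


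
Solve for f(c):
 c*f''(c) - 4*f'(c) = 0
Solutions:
 f(c) = C1 + C2*c^5


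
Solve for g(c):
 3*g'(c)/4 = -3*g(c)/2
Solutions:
 g(c) = C1*exp(-2*c)


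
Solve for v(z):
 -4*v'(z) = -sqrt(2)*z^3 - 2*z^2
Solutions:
 v(z) = C1 + sqrt(2)*z^4/16 + z^3/6


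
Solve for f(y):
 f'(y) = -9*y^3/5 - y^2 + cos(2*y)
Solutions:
 f(y) = C1 - 9*y^4/20 - y^3/3 + sin(2*y)/2


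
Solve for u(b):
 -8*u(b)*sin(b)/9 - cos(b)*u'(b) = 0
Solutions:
 u(b) = C1*cos(b)^(8/9)


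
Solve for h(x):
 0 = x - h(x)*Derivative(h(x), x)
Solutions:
 h(x) = -sqrt(C1 + x^2)
 h(x) = sqrt(C1 + x^2)


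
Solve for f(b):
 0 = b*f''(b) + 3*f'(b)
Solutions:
 f(b) = C1 + C2/b^2


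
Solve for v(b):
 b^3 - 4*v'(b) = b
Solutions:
 v(b) = C1 + b^4/16 - b^2/8


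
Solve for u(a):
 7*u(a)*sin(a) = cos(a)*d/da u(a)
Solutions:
 u(a) = C1/cos(a)^7


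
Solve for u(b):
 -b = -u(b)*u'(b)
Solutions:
 u(b) = -sqrt(C1 + b^2)
 u(b) = sqrt(C1 + b^2)


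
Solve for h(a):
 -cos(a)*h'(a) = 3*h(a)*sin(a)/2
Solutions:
 h(a) = C1*cos(a)^(3/2)


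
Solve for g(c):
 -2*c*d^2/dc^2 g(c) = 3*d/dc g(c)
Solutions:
 g(c) = C1 + C2/sqrt(c)


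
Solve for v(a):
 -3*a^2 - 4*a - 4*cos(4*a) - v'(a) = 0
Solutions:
 v(a) = C1 - a^3 - 2*a^2 - sin(4*a)


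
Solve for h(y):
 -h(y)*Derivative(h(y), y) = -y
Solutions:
 h(y) = -sqrt(C1 + y^2)
 h(y) = sqrt(C1 + y^2)


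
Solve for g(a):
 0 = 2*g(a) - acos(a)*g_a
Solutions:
 g(a) = C1*exp(2*Integral(1/acos(a), a))


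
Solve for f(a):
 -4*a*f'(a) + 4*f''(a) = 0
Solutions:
 f(a) = C1 + C2*erfi(sqrt(2)*a/2)


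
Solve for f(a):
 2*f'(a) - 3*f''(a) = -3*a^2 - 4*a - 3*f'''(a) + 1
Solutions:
 f(a) = C1 - a^3/2 - 13*a^2/4 - 19*a/4 + (C2*sin(sqrt(15)*a/6) + C3*cos(sqrt(15)*a/6))*exp(a/2)


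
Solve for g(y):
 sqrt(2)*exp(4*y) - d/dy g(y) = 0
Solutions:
 g(y) = C1 + sqrt(2)*exp(4*y)/4


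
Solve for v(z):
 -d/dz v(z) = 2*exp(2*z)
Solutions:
 v(z) = C1 - exp(2*z)


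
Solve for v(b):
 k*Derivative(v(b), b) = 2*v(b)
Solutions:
 v(b) = C1*exp(2*b/k)


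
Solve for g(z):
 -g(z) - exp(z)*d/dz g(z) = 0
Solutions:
 g(z) = C1*exp(exp(-z))


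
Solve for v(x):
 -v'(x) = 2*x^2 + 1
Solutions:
 v(x) = C1 - 2*x^3/3 - x


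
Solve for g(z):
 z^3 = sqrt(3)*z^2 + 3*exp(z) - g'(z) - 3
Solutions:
 g(z) = C1 - z^4/4 + sqrt(3)*z^3/3 - 3*z + 3*exp(z)


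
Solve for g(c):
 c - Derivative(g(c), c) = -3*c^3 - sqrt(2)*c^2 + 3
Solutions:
 g(c) = C1 + 3*c^4/4 + sqrt(2)*c^3/3 + c^2/2 - 3*c


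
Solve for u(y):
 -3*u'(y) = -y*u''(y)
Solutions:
 u(y) = C1 + C2*y^4


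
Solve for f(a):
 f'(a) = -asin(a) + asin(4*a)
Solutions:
 f(a) = C1 - a*asin(a) + a*asin(4*a) + sqrt(1 - 16*a^2)/4 - sqrt(1 - a^2)


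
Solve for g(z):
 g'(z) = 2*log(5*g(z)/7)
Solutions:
 -Integral(1/(log(_y) - log(7) + log(5)), (_y, g(z)))/2 = C1 - z


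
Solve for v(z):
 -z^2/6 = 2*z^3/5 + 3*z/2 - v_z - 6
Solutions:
 v(z) = C1 + z^4/10 + z^3/18 + 3*z^2/4 - 6*z


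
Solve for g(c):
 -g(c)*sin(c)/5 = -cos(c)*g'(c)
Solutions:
 g(c) = C1/cos(c)^(1/5)


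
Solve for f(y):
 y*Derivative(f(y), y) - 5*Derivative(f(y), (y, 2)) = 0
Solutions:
 f(y) = C1 + C2*erfi(sqrt(10)*y/10)


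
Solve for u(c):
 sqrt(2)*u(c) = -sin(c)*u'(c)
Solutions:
 u(c) = C1*(cos(c) + 1)^(sqrt(2)/2)/(cos(c) - 1)^(sqrt(2)/2)


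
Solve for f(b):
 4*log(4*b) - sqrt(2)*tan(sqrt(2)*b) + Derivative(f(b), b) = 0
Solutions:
 f(b) = C1 - 4*b*log(b) - 8*b*log(2) + 4*b - log(cos(sqrt(2)*b))


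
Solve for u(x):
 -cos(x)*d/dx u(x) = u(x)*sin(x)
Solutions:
 u(x) = C1*cos(x)


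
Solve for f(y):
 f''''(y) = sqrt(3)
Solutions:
 f(y) = C1 + C2*y + C3*y^2 + C4*y^3 + sqrt(3)*y^4/24


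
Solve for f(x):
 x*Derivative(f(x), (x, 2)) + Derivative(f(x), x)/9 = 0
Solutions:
 f(x) = C1 + C2*x^(8/9)


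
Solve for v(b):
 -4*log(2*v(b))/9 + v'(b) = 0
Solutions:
 -9*Integral(1/(log(_y) + log(2)), (_y, v(b)))/4 = C1 - b


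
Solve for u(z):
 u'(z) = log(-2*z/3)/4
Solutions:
 u(z) = C1 + z*log(-z)/4 + z*(-log(3) - 1 + log(2))/4


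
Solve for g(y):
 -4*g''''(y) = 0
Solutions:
 g(y) = C1 + C2*y + C3*y^2 + C4*y^3


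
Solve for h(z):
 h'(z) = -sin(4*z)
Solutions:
 h(z) = C1 + cos(4*z)/4


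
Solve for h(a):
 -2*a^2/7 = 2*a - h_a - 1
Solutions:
 h(a) = C1 + 2*a^3/21 + a^2 - a


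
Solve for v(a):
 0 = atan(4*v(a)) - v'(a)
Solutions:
 Integral(1/atan(4*_y), (_y, v(a))) = C1 + a


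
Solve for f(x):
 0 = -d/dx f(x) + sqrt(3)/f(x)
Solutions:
 f(x) = -sqrt(C1 + 2*sqrt(3)*x)
 f(x) = sqrt(C1 + 2*sqrt(3)*x)


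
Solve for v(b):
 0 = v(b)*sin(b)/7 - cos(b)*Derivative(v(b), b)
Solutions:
 v(b) = C1/cos(b)^(1/7)


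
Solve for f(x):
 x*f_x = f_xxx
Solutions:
 f(x) = C1 + Integral(C2*airyai(x) + C3*airybi(x), x)


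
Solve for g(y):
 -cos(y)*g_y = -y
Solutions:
 g(y) = C1 + Integral(y/cos(y), y)


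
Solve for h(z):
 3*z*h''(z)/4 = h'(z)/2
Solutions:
 h(z) = C1 + C2*z^(5/3)


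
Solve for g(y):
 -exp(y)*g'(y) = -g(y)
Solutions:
 g(y) = C1*exp(-exp(-y))


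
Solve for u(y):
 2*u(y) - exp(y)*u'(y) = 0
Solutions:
 u(y) = C1*exp(-2*exp(-y))


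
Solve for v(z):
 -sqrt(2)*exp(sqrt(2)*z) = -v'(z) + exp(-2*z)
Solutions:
 v(z) = C1 + exp(sqrt(2)*z) - exp(-2*z)/2


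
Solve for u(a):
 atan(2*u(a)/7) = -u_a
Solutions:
 Integral(1/atan(2*_y/7), (_y, u(a))) = C1 - a


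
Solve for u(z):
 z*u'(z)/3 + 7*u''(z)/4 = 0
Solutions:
 u(z) = C1 + C2*erf(sqrt(42)*z/21)


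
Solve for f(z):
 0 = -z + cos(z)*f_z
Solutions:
 f(z) = C1 + Integral(z/cos(z), z)


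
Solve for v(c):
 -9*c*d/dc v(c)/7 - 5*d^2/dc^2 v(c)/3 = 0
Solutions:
 v(c) = C1 + C2*erf(3*sqrt(210)*c/70)


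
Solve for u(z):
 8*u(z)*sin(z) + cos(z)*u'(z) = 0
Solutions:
 u(z) = C1*cos(z)^8


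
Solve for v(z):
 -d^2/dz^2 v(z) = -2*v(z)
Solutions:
 v(z) = C1*exp(-sqrt(2)*z) + C2*exp(sqrt(2)*z)


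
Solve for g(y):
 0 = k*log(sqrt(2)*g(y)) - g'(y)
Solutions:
 Integral(1/(2*log(_y) + log(2)), (_y, g(y))) = C1 + k*y/2


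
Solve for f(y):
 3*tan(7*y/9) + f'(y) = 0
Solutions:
 f(y) = C1 + 27*log(cos(7*y/9))/7


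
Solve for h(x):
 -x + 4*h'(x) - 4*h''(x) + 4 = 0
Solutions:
 h(x) = C1 + C2*exp(x) + x^2/8 - 3*x/4


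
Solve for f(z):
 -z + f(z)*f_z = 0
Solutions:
 f(z) = -sqrt(C1 + z^2)
 f(z) = sqrt(C1 + z^2)


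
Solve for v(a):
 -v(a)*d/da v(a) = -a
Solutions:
 v(a) = -sqrt(C1 + a^2)
 v(a) = sqrt(C1 + a^2)


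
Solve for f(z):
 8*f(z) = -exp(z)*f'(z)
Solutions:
 f(z) = C1*exp(8*exp(-z))


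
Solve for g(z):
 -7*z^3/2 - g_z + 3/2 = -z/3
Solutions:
 g(z) = C1 - 7*z^4/8 + z^2/6 + 3*z/2


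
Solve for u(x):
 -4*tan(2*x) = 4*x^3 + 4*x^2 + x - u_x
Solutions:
 u(x) = C1 + x^4 + 4*x^3/3 + x^2/2 - 2*log(cos(2*x))


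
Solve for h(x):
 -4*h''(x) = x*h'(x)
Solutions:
 h(x) = C1 + C2*erf(sqrt(2)*x/4)


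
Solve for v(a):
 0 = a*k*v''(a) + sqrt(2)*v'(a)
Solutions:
 v(a) = C1 + a^(((re(k) - sqrt(2))*re(k) + im(k)^2)/(re(k)^2 + im(k)^2))*(C2*sin(sqrt(2)*log(a)*Abs(im(k))/(re(k)^2 + im(k)^2)) + C3*cos(sqrt(2)*log(a)*im(k)/(re(k)^2 + im(k)^2)))


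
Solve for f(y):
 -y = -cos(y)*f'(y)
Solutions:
 f(y) = C1 + Integral(y/cos(y), y)


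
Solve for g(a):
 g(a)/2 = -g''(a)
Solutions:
 g(a) = C1*sin(sqrt(2)*a/2) + C2*cos(sqrt(2)*a/2)


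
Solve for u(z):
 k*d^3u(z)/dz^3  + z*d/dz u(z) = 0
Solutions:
 u(z) = C1 + Integral(C2*airyai(z*(-1/k)^(1/3)) + C3*airybi(z*(-1/k)^(1/3)), z)


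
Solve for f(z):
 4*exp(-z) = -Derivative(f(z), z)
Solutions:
 f(z) = C1 + 4*exp(-z)


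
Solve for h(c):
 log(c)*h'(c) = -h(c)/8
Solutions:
 h(c) = C1*exp(-li(c)/8)


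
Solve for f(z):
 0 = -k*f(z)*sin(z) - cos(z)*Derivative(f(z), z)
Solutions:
 f(z) = C1*exp(k*log(cos(z)))


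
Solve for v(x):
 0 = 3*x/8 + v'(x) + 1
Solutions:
 v(x) = C1 - 3*x^2/16 - x


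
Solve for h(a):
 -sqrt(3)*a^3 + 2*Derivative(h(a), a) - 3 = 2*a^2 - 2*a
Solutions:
 h(a) = C1 + sqrt(3)*a^4/8 + a^3/3 - a^2/2 + 3*a/2


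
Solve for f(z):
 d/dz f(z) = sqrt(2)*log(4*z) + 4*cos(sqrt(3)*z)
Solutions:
 f(z) = C1 + sqrt(2)*z*(log(z) - 1) + 2*sqrt(2)*z*log(2) + 4*sqrt(3)*sin(sqrt(3)*z)/3


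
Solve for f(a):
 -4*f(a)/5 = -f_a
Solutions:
 f(a) = C1*exp(4*a/5)


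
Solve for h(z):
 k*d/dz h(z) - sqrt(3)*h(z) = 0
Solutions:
 h(z) = C1*exp(sqrt(3)*z/k)


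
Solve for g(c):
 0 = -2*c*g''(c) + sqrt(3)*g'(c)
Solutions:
 g(c) = C1 + C2*c^(sqrt(3)/2 + 1)
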